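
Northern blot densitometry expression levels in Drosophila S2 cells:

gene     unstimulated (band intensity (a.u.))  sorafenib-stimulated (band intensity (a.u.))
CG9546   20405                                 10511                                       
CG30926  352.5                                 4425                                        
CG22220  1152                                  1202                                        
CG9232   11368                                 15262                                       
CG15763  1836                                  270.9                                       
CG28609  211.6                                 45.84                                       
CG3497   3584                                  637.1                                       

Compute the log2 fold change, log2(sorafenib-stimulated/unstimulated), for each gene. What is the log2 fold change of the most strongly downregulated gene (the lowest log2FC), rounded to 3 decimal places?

-2.761

log2(10511/20405) = -0.957  (CG9546)
log2(4425/352.5) = 3.650  (CG30926)
log2(1202/1152) = 0.061  (CG22220)
log2(15262/11368) = 0.425  (CG9232)
log2(270.9/1836) = -2.761  (CG15763)
log2(45.84/211.6) = -2.207  (CG28609)
log2(637.1/3584) = -2.492  (CG3497)
CG15763 is most strongly downregulated.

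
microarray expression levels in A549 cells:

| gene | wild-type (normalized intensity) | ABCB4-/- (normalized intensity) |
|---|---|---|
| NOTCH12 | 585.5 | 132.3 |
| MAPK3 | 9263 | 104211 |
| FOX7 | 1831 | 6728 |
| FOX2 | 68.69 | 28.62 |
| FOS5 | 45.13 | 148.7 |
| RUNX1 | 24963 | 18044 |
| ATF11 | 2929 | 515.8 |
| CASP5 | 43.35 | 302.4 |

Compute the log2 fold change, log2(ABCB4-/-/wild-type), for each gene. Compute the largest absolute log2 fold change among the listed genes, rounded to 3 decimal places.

log2(132.3/585.5) = -2.146  (NOTCH12)
log2(104211/9263) = 3.492  (MAPK3)
log2(6728/1831) = 1.878  (FOX7)
log2(28.62/68.69) = -1.263  (FOX2)
log2(148.7/45.13) = 1.720  (FOS5)
log2(18044/24963) = -0.468  (RUNX1)
log2(515.8/2929) = -2.506  (ATF11)
log2(302.4/43.35) = 2.802  (CASP5)
The largest magnitude belongs to MAPK3.

3.492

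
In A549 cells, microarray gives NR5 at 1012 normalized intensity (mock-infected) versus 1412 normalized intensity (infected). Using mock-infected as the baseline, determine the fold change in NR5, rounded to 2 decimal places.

1.40

Fold change = 1412 / 1012 = 1.395
NR5 is upregulated.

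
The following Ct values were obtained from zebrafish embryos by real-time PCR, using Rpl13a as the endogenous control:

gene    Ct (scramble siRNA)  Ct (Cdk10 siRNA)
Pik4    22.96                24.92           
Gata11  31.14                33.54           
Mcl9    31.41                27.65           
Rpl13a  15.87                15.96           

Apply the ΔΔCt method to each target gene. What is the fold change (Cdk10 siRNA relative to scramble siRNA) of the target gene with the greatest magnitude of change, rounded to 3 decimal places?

Pik4: ΔΔCt = (24.92−15.96) − (22.96−15.87) = 8.96 − 7.09 = 1.87; fold change = 2^-1.87 = 0.274
Gata11: ΔΔCt = (33.54−15.96) − (31.14−15.87) = 17.58 − 15.27 = 2.31; fold change = 2^-2.31 = 0.202
Mcl9: ΔΔCt = (27.65−15.96) − (31.41−15.87) = 11.69 − 15.54 = -3.85; fold change = 2^3.85 = 14.420
Mcl9 has the largest |ΔΔCt| = 3.85.

14.420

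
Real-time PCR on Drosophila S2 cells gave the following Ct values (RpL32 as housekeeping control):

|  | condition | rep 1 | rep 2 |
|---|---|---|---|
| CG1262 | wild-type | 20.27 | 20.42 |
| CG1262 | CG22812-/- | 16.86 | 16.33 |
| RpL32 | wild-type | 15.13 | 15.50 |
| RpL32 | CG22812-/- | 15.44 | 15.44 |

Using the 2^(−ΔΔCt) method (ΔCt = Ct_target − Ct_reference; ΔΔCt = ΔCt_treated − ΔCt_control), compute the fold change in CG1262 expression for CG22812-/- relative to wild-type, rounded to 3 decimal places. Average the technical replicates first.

Mean Ct: CG1262 wild-type 20.345; CG1262 CG22812-/- 16.595; RpL32 wild-type 15.315; RpL32 CG22812-/- 15.440
ΔCt(wild-type) = 20.345 − 15.315 = 5.030
ΔCt(CG22812-/-) = 16.595 − 15.440 = 1.155
ΔΔCt = 1.155 − 5.030 = -3.875
Fold change = 2^(−(-3.875)) = 2^3.875 = 14.6721

14.672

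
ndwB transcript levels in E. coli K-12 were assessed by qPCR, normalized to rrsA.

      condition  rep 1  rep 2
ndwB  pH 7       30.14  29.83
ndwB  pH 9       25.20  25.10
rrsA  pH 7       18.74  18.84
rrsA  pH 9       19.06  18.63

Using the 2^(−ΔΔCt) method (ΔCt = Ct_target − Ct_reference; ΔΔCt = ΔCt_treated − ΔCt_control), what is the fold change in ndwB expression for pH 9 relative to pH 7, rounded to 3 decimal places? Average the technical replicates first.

29.651

Mean Ct: ndwB pH 7 29.985; ndwB pH 9 25.150; rrsA pH 7 18.790; rrsA pH 9 18.845
ΔCt(pH 7) = 29.985 − 18.790 = 11.195
ΔCt(pH 9) = 25.150 − 18.845 = 6.305
ΔΔCt = 6.305 − 11.195 = -4.890
Fold change = 2^(−(-4.890)) = 2^4.890 = 29.6508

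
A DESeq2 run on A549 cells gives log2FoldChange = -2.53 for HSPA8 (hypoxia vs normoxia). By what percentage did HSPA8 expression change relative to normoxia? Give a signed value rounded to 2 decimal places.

-82.69%

Fold change = 2^(-2.53) = 0.1731
Percent change = (FC − 1) × 100% = (0.1731 − 1) × 100 = -82.69%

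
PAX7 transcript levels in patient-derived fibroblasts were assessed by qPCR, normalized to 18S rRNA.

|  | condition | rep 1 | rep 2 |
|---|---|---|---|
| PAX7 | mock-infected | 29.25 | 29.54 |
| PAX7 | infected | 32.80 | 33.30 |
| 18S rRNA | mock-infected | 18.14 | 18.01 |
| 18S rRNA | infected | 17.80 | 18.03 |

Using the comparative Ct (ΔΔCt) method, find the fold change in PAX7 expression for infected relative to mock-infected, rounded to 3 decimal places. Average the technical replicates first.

Mean Ct: PAX7 mock-infected 29.395; PAX7 infected 33.050; 18S rRNA mock-infected 18.075; 18S rRNA infected 17.915
ΔCt(mock-infected) = 29.395 − 18.075 = 11.320
ΔCt(infected) = 33.050 − 17.915 = 15.135
ΔΔCt = 15.135 − 11.320 = 3.815
Fold change = 2^(−3.815) = 0.0711

0.071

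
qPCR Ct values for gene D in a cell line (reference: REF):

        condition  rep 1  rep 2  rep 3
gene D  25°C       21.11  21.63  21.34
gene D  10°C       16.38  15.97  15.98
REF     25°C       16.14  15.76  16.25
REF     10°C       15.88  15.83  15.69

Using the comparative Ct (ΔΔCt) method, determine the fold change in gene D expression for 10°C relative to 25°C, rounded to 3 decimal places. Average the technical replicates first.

32.000

Mean Ct: gene D 25°C 21.360; gene D 10°C 16.110; REF 25°C 16.050; REF 10°C 15.800
ΔCt(25°C) = 21.360 − 16.050 = 5.310
ΔCt(10°C) = 16.110 − 15.800 = 0.310
ΔΔCt = 0.310 − 5.310 = -5.000
Fold change = 2^(−(-5.000)) = 2^5.000 = 32.0000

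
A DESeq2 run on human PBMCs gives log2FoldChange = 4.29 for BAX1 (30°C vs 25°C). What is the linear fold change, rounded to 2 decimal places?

Fold change = 2^(4.29) = 19.562

19.56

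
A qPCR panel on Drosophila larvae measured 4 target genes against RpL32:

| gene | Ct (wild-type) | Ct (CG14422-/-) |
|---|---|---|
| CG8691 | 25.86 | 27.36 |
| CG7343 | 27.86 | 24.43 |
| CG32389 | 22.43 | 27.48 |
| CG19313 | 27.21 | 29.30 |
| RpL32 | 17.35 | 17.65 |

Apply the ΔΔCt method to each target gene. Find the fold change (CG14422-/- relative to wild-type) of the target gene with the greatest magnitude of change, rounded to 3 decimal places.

0.037

CG8691: ΔΔCt = (27.36−17.65) − (25.86−17.35) = 9.71 − 8.51 = 1.20; fold change = 2^-1.20 = 0.435
CG7343: ΔΔCt = (24.43−17.65) − (27.86−17.35) = 6.78 − 10.51 = -3.73; fold change = 2^3.73 = 13.269
CG32389: ΔΔCt = (27.48−17.65) − (22.43−17.35) = 9.83 − 5.08 = 4.75; fold change = 2^-4.75 = 0.037
CG19313: ΔΔCt = (29.30−17.65) − (27.21−17.35) = 11.65 − 9.86 = 1.79; fold change = 2^-1.79 = 0.289
CG32389 has the largest |ΔΔCt| = 4.75.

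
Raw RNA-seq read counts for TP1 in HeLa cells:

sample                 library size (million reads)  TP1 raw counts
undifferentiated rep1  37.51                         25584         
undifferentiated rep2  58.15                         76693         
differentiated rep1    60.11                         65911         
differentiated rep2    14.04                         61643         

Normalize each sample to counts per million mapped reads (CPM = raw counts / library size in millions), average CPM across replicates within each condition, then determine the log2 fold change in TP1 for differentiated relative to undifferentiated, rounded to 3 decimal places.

CPM(undifferentiated rep1) = 25584 / 37.51 = 682.0581
CPM(undifferentiated rep2) = 76693 / 58.15 = 1318.8822
CPM(differentiated rep1) = 65911 / 60.11 = 1096.5064
CPM(differentiated rep2) = 61643 / 14.04 = 4390.5271
mean CPM(undifferentiated) = 1000.4702; mean CPM(differentiated) = 2743.5167
Fold change = 2743.5167 / 1000.4702 = 2.74223
log2(2.74223) = 1.4553

1.455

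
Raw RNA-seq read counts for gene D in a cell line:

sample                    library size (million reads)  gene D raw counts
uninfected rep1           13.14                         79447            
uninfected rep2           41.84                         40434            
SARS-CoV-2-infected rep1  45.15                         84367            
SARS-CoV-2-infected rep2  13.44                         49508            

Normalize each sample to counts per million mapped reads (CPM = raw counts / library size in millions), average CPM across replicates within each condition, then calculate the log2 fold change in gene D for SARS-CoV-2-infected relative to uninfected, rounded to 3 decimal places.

CPM(uninfected rep1) = 79447 / 13.14 = 6046.1948
CPM(uninfected rep2) = 40434 / 41.84 = 966.3958
CPM(SARS-CoV-2-infected rep1) = 84367 / 45.15 = 1868.5936
CPM(SARS-CoV-2-infected rep2) = 49508 / 13.44 = 3683.6310
mean CPM(uninfected) = 3506.2953; mean CPM(SARS-CoV-2-infected) = 2776.1123
Fold change = 2776.1123 / 3506.2953 = 0.79175
log2(0.79175) = -0.3369

-0.337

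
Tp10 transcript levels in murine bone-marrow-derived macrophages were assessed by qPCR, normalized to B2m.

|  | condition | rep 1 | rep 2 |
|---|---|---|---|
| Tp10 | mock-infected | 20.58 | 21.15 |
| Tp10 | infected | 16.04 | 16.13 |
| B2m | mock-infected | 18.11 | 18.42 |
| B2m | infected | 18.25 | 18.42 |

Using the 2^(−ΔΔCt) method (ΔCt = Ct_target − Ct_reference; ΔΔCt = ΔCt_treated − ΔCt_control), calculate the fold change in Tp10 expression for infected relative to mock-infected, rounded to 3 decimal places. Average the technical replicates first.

28.840

Mean Ct: Tp10 mock-infected 20.865; Tp10 infected 16.085; B2m mock-infected 18.265; B2m infected 18.335
ΔCt(mock-infected) = 20.865 − 18.265 = 2.600
ΔCt(infected) = 16.085 − 18.335 = -2.250
ΔΔCt = -2.250 − 2.600 = -4.850
Fold change = 2^(−(-4.850)) = 2^4.850 = 28.8400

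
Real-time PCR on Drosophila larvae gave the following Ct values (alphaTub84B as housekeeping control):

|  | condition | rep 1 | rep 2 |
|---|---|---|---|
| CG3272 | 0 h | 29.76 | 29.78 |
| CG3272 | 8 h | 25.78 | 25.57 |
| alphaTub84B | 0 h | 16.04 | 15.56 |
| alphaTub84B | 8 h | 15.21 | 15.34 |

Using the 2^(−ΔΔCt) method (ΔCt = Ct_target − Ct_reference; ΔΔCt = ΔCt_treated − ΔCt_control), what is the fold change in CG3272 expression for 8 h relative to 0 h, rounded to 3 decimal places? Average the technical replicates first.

11.876

Mean Ct: CG3272 0 h 29.770; CG3272 8 h 25.675; alphaTub84B 0 h 15.800; alphaTub84B 8 h 15.275
ΔCt(0 h) = 29.770 − 15.800 = 13.970
ΔCt(8 h) = 25.675 − 15.275 = 10.400
ΔΔCt = 10.400 − 13.970 = -3.570
Fold change = 2^(−(-3.570)) = 2^3.570 = 11.8762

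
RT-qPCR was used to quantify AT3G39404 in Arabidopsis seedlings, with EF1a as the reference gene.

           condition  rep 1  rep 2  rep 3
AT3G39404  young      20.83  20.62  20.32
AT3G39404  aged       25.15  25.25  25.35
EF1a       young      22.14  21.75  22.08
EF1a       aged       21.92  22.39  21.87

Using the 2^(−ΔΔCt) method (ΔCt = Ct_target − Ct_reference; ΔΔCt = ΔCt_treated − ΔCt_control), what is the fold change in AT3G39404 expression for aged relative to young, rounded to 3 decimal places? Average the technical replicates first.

0.042

Mean Ct: AT3G39404 young 20.590; AT3G39404 aged 25.250; EF1a young 21.990; EF1a aged 22.060
ΔCt(young) = 20.590 − 21.990 = -1.400
ΔCt(aged) = 25.250 − 22.060 = 3.190
ΔΔCt = 3.190 − (-1.400) = 4.590
Fold change = 2^(−4.590) = 0.0415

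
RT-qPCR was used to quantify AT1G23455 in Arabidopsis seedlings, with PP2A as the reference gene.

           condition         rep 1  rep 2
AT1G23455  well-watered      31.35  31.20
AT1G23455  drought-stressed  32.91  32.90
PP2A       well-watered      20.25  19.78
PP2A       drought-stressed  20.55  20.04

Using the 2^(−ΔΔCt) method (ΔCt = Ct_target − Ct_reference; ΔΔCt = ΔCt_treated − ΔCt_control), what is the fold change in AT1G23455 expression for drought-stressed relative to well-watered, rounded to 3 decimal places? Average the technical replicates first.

0.392

Mean Ct: AT1G23455 well-watered 31.275; AT1G23455 drought-stressed 32.905; PP2A well-watered 20.015; PP2A drought-stressed 20.295
ΔCt(well-watered) = 31.275 − 20.015 = 11.260
ΔCt(drought-stressed) = 32.905 − 20.295 = 12.610
ΔΔCt = 12.610 − 11.260 = 1.350
Fold change = 2^(−1.350) = 0.3923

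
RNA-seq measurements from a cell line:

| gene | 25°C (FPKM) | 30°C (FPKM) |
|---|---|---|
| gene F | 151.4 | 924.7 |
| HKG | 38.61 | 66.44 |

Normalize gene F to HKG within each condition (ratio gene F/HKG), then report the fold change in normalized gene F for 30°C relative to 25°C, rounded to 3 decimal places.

3.549

gene F/HKG (25°C) = 151.4 / 38.61 = 3.9213
gene F/HKG (30°C) = 924.7 / 66.44 = 13.918
Fold change = 13.918 / 3.9213 = 3.5493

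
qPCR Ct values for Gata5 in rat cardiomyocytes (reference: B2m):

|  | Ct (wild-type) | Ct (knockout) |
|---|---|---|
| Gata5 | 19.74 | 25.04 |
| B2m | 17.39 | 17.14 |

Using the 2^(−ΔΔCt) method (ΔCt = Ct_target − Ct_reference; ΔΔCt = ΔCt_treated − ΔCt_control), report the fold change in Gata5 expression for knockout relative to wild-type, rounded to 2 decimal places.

0.02

ΔCt(wild-type) = 19.740 − 17.390 = 2.350
ΔCt(knockout) = 25.040 − 17.140 = 7.900
ΔΔCt = 7.900 − 2.350 = 5.550
Fold change = 2^(−5.550) = 0.021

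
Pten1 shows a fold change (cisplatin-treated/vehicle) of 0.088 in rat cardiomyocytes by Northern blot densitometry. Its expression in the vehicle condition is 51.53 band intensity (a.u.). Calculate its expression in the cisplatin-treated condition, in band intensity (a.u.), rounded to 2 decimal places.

cisplatin-treated expression = 51.53 × 0.088 = 4.53

4.53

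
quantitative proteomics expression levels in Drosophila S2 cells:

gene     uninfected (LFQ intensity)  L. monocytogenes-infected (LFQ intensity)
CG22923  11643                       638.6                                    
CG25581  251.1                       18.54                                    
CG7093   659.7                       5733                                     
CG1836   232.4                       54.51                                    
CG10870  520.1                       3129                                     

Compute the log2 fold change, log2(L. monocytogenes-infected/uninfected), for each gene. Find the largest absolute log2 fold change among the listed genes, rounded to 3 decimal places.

log2(638.6/11643) = -4.188  (CG22923)
log2(18.54/251.1) = -3.760  (CG25581)
log2(5733/659.7) = 3.119  (CG7093)
log2(54.51/232.4) = -2.092  (CG1836)
log2(3129/520.1) = 2.589  (CG10870)
The largest magnitude belongs to CG22923.

4.188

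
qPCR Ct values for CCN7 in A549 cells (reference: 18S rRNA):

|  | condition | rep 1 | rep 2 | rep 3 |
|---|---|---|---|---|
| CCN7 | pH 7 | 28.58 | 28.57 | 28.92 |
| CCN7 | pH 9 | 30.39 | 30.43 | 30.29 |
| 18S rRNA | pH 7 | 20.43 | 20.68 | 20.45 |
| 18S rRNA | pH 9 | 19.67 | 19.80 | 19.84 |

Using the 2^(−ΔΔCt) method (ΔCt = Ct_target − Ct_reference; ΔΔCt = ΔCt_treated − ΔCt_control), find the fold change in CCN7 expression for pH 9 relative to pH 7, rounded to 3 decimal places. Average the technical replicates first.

0.186

Mean Ct: CCN7 pH 7 28.690; CCN7 pH 9 30.370; 18S rRNA pH 7 20.520; 18S rRNA pH 9 19.770
ΔCt(pH 7) = 28.690 − 20.520 = 8.170
ΔCt(pH 9) = 30.370 − 19.770 = 10.600
ΔΔCt = 10.600 − 8.170 = 2.430
Fold change = 2^(−2.430) = 0.1856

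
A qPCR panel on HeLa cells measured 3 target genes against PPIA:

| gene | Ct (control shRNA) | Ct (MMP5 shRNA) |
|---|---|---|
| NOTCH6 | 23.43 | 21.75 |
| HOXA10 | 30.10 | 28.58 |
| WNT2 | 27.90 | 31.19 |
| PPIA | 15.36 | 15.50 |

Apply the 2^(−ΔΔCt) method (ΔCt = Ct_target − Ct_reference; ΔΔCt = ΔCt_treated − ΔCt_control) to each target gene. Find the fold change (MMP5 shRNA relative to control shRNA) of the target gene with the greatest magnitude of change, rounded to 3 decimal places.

0.113

NOTCH6: ΔΔCt = (21.75−15.50) − (23.43−15.36) = 6.25 − 8.07 = -1.82; fold change = 2^1.82 = 3.531
HOXA10: ΔΔCt = (28.58−15.50) − (30.10−15.36) = 13.08 − 14.74 = -1.66; fold change = 2^1.66 = 3.160
WNT2: ΔΔCt = (31.19−15.50) − (27.90−15.36) = 15.69 − 12.54 = 3.15; fold change = 2^-3.15 = 0.113
WNT2 has the largest |ΔΔCt| = 3.15.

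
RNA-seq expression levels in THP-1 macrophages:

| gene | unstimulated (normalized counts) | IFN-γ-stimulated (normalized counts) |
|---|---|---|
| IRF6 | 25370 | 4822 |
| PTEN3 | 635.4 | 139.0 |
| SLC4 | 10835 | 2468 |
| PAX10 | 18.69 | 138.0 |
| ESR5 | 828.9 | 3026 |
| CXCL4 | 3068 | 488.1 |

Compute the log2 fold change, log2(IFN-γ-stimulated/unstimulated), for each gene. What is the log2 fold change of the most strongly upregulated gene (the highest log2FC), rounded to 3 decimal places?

log2(4822/25370) = -2.395  (IRF6)
log2(139.0/635.4) = -2.193  (PTEN3)
log2(2468/10835) = -2.134  (SLC4)
log2(138.0/18.69) = 2.884  (PAX10)
log2(3026/828.9) = 1.868  (ESR5)
log2(488.1/3068) = -2.652  (CXCL4)
PAX10 is most strongly upregulated.

2.884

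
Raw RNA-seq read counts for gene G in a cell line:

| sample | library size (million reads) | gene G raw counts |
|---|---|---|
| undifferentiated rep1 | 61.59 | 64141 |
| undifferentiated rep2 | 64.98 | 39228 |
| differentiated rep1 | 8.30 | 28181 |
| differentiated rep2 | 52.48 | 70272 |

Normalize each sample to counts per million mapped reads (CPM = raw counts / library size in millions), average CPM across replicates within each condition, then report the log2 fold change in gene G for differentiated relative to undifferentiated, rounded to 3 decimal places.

1.525

CPM(undifferentiated rep1) = 64141 / 61.59 = 1041.4191
CPM(undifferentiated rep2) = 39228 / 64.98 = 603.6934
CPM(differentiated rep1) = 28181 / 8.30 = 3395.3012
CPM(differentiated rep2) = 70272 / 52.48 = 1339.0244
mean CPM(undifferentiated) = 822.5563; mean CPM(differentiated) = 2367.1628
Fold change = 2367.1628 / 822.5563 = 2.87781
log2(2.87781) = 1.5250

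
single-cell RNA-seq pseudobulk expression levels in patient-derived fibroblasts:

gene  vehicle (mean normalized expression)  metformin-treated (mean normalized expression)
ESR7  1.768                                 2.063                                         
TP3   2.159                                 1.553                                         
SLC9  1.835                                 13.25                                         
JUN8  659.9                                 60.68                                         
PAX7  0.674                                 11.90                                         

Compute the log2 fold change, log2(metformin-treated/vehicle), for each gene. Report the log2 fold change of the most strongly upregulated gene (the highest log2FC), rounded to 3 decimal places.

4.142

log2(2.063/1.768) = 0.223  (ESR7)
log2(1.553/2.159) = -0.475  (TP3)
log2(13.25/1.835) = 2.852  (SLC9)
log2(60.68/659.9) = -3.443  (JUN8)
log2(11.90/0.674) = 4.142  (PAX7)
PAX7 is most strongly upregulated.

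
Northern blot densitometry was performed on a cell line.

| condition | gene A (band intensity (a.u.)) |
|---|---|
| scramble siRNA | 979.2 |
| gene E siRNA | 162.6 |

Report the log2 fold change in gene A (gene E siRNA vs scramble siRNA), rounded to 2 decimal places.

Fold change = 162.6 / 979.2 = 0.1661
log2(0.1661) = -2.590

-2.59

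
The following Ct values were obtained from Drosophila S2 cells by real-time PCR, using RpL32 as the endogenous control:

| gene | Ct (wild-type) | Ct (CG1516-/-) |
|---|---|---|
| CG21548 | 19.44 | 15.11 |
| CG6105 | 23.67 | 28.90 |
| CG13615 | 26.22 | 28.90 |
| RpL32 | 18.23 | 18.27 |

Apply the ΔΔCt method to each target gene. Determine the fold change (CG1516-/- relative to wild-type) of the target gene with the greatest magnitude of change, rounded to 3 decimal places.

0.027

CG21548: ΔΔCt = (15.11−18.27) − (19.44−18.23) = -3.16 − 1.21 = -4.37; fold change = 2^4.37 = 20.678
CG6105: ΔΔCt = (28.90−18.27) − (23.67−18.23) = 10.63 − 5.44 = 5.19; fold change = 2^-5.19 = 0.027
CG13615: ΔΔCt = (28.90−18.27) − (26.22−18.23) = 10.63 − 7.99 = 2.64; fold change = 2^-2.64 = 0.160
CG6105 has the largest |ΔΔCt| = 5.19.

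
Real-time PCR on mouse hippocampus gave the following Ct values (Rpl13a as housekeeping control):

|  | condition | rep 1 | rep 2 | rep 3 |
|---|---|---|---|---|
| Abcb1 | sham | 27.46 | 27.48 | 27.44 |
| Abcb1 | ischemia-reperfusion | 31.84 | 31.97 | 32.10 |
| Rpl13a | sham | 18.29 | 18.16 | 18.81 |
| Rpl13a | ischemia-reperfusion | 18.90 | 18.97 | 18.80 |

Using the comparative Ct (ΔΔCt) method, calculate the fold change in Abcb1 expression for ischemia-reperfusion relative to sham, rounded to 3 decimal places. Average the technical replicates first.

Mean Ct: Abcb1 sham 27.460; Abcb1 ischemia-reperfusion 31.970; Rpl13a sham 18.420; Rpl13a ischemia-reperfusion 18.890
ΔCt(sham) = 27.460 − 18.420 = 9.040
ΔCt(ischemia-reperfusion) = 31.970 − 18.890 = 13.080
ΔΔCt = 13.080 − 9.040 = 4.040
Fold change = 2^(−4.040) = 0.0608

0.061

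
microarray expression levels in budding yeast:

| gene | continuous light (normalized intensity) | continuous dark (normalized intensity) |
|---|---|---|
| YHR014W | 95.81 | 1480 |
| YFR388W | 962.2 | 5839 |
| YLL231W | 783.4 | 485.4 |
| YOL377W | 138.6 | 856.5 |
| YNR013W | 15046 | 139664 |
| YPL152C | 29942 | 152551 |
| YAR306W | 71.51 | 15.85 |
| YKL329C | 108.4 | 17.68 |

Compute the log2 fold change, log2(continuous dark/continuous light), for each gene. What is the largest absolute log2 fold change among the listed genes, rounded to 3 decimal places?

3.949

log2(1480/95.81) = 3.949  (YHR014W)
log2(5839/962.2) = 2.601  (YFR388W)
log2(485.4/783.4) = -0.691  (YLL231W)
log2(856.5/138.6) = 2.628  (YOL377W)
log2(139664/15046) = 3.215  (YNR013W)
log2(152551/29942) = 2.349  (YPL152C)
log2(15.85/71.51) = -2.174  (YAR306W)
log2(17.68/108.4) = -2.616  (YKL329C)
The largest magnitude belongs to YHR014W.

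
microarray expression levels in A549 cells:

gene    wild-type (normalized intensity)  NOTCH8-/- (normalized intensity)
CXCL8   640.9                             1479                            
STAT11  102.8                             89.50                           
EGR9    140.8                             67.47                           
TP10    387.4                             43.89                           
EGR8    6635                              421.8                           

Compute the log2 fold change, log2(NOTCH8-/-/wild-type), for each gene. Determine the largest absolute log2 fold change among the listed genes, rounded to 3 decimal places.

log2(1479/640.9) = 1.206  (CXCL8)
log2(89.50/102.8) = -0.200  (STAT11)
log2(67.47/140.8) = -1.061  (EGR9)
log2(43.89/387.4) = -3.142  (TP10)
log2(421.8/6635) = -3.975  (EGR8)
The largest magnitude belongs to EGR8.

3.975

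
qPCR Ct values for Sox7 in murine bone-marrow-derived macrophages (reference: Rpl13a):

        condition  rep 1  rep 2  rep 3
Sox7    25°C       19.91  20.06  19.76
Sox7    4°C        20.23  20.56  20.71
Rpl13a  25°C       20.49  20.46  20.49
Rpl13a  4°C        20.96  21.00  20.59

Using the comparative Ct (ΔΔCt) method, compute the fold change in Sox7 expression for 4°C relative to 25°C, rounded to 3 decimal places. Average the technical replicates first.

Mean Ct: Sox7 25°C 19.910; Sox7 4°C 20.500; Rpl13a 25°C 20.480; Rpl13a 4°C 20.850
ΔCt(25°C) = 19.910 − 20.480 = -0.570
ΔCt(4°C) = 20.500 − 20.850 = -0.350
ΔΔCt = -0.350 − (-0.570) = 0.220
Fold change = 2^(−0.220) = 0.8586

0.859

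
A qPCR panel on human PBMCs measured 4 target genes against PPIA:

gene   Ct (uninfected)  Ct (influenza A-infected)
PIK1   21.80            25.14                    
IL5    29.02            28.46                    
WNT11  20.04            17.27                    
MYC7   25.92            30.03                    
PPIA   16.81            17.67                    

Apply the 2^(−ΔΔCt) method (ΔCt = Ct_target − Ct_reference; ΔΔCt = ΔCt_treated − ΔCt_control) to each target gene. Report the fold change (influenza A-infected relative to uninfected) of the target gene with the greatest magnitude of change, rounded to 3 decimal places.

PIK1: ΔΔCt = (25.14−17.67) − (21.80−16.81) = 7.47 − 4.99 = 2.48; fold change = 2^-2.48 = 0.179
IL5: ΔΔCt = (28.46−17.67) − (29.02−16.81) = 10.79 − 12.21 = -1.42; fold change = 2^1.42 = 2.676
WNT11: ΔΔCt = (17.27−17.67) − (20.04−16.81) = -0.40 − 3.23 = -3.63; fold change = 2^3.63 = 12.381
MYC7: ΔΔCt = (30.03−17.67) − (25.92−16.81) = 12.36 − 9.11 = 3.25; fold change = 2^-3.25 = 0.105
WNT11 has the largest |ΔΔCt| = 3.63.

12.381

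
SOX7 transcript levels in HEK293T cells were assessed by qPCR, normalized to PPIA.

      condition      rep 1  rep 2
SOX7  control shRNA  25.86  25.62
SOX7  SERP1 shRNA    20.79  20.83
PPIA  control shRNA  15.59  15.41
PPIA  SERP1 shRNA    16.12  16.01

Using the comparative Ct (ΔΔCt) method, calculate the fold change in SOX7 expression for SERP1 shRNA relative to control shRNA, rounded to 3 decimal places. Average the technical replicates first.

45.098

Mean Ct: SOX7 control shRNA 25.740; SOX7 SERP1 shRNA 20.810; PPIA control shRNA 15.500; PPIA SERP1 shRNA 16.065
ΔCt(control shRNA) = 25.740 − 15.500 = 10.240
ΔCt(SERP1 shRNA) = 20.810 − 16.065 = 4.745
ΔΔCt = 4.745 − 10.240 = -5.495
Fold change = 2^(−(-5.495)) = 2^5.495 = 45.0983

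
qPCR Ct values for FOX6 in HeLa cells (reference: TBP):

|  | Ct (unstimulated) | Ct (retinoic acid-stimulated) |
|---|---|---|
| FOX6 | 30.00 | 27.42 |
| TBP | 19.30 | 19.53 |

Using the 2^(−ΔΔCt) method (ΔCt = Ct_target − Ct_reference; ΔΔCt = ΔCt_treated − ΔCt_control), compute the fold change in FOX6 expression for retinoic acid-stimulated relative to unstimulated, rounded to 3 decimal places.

7.013

ΔCt(unstimulated) = 30.000 − 19.300 = 10.700
ΔCt(retinoic acid-stimulated) = 27.420 − 19.530 = 7.890
ΔΔCt = 7.890 − 10.700 = -2.810
Fold change = 2^(−(-2.810)) = 2^2.810 = 7.0128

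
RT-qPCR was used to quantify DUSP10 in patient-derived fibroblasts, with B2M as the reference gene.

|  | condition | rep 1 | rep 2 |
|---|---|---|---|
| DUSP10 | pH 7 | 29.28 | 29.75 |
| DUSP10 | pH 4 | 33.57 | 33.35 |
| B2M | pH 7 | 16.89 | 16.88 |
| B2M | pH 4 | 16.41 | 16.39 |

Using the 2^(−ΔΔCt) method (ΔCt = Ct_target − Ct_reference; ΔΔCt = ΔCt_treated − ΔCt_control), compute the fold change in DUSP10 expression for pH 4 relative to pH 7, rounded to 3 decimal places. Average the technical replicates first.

0.046

Mean Ct: DUSP10 pH 7 29.515; DUSP10 pH 4 33.460; B2M pH 7 16.885; B2M pH 4 16.400
ΔCt(pH 7) = 29.515 − 16.885 = 12.630
ΔCt(pH 4) = 33.460 − 16.400 = 17.060
ΔΔCt = 17.060 − 12.630 = 4.430
Fold change = 2^(−4.430) = 0.0464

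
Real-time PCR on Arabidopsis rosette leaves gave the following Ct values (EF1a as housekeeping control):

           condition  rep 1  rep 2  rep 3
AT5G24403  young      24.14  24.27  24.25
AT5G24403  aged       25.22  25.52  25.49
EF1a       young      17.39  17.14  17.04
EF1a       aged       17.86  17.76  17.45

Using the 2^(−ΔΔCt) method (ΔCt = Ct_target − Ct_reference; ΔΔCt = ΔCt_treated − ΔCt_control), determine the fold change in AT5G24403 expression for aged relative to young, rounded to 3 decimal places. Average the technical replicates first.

Mean Ct: AT5G24403 young 24.220; AT5G24403 aged 25.410; EF1a young 17.190; EF1a aged 17.690
ΔCt(young) = 24.220 − 17.190 = 7.030
ΔCt(aged) = 25.410 − 17.690 = 7.720
ΔΔCt = 7.720 − 7.030 = 0.690
Fold change = 2^(−0.690) = 0.6199

0.620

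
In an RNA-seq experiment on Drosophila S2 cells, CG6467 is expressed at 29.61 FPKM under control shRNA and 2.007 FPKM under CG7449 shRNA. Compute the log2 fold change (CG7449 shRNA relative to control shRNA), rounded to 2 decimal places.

Fold change = 2.007 / 29.61 = 0.0678
log2(0.0678) = -3.883

-3.88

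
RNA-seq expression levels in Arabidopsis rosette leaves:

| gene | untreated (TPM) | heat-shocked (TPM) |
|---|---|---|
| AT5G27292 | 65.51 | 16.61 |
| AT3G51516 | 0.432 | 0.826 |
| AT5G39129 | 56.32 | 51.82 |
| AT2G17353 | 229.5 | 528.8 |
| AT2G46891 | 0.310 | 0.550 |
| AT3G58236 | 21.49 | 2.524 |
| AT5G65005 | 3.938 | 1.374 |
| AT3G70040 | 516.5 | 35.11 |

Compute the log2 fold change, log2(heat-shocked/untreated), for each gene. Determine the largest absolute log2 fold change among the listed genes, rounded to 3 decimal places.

log2(16.61/65.51) = -1.980  (AT5G27292)
log2(0.826/0.432) = 0.935  (AT3G51516)
log2(51.82/56.32) = -0.120  (AT5G39129)
log2(528.8/229.5) = 1.204  (AT2G17353)
log2(0.550/0.310) = 0.827  (AT2G46891)
log2(2.524/21.49) = -3.090  (AT3G58236)
log2(1.374/3.938) = -1.519  (AT5G65005)
log2(35.11/516.5) = -3.879  (AT3G70040)
The largest magnitude belongs to AT3G70040.

3.879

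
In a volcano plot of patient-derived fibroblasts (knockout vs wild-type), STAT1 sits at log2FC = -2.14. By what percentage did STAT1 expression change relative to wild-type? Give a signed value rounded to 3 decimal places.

-77.312%

Fold change = 2^(-2.14) = 0.2269
Percent change = (FC − 1) × 100% = (0.2269 − 1) × 100 = -77.312%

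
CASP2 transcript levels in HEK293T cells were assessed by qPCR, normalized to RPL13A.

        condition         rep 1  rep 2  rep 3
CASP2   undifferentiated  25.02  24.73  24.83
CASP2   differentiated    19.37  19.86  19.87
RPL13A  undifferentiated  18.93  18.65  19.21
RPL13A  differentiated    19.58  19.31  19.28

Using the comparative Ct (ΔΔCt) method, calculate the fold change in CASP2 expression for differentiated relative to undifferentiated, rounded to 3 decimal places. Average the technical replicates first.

Mean Ct: CASP2 undifferentiated 24.860; CASP2 differentiated 19.700; RPL13A undifferentiated 18.930; RPL13A differentiated 19.390
ΔCt(undifferentiated) = 24.860 − 18.930 = 5.930
ΔCt(differentiated) = 19.700 − 19.390 = 0.310
ΔΔCt = 0.310 − 5.930 = -5.620
Fold change = 2^(−(-5.620)) = 2^5.620 = 49.1800

49.180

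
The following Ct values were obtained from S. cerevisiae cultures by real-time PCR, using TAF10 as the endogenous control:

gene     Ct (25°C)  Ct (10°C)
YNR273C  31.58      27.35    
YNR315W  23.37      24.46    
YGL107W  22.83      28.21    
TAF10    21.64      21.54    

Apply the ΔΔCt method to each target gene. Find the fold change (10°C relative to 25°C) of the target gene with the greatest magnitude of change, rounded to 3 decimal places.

0.022

YNR273C: ΔΔCt = (27.35−21.54) − (31.58−21.64) = 5.81 − 9.94 = -4.13; fold change = 2^4.13 = 17.509
YNR315W: ΔΔCt = (24.46−21.54) − (23.37−21.64) = 2.92 − 1.73 = 1.19; fold change = 2^-1.19 = 0.438
YGL107W: ΔΔCt = (28.21−21.54) − (22.83−21.64) = 6.67 − 1.19 = 5.48; fold change = 2^-5.48 = 0.022
YGL107W has the largest |ΔΔCt| = 5.48.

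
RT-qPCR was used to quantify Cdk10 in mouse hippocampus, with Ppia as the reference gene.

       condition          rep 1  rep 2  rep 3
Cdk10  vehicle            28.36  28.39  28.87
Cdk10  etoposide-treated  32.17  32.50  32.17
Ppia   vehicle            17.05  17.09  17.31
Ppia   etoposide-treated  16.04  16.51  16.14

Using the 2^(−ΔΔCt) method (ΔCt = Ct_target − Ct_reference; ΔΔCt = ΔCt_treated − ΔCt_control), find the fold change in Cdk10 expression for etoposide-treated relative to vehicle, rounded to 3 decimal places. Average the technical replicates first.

Mean Ct: Cdk10 vehicle 28.540; Cdk10 etoposide-treated 32.280; Ppia vehicle 17.150; Ppia etoposide-treated 16.230
ΔCt(vehicle) = 28.540 − 17.150 = 11.390
ΔCt(etoposide-treated) = 32.280 − 16.230 = 16.050
ΔΔCt = 16.050 − 11.390 = 4.660
Fold change = 2^(−4.660) = 0.0396

0.040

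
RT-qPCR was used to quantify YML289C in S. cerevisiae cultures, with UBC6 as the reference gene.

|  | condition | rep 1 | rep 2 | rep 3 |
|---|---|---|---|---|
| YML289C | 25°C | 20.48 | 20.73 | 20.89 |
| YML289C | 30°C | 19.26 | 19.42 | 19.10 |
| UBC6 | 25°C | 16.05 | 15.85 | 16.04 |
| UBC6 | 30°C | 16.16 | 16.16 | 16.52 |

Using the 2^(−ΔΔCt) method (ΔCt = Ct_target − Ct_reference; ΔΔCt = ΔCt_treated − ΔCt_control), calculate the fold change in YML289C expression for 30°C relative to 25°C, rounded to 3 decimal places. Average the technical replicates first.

3.340

Mean Ct: YML289C 25°C 20.700; YML289C 30°C 19.260; UBC6 25°C 15.980; UBC6 30°C 16.280
ΔCt(25°C) = 20.700 − 15.980 = 4.720
ΔCt(30°C) = 19.260 − 16.280 = 2.980
ΔΔCt = 2.980 − 4.720 = -1.740
Fold change = 2^(−(-1.740)) = 2^1.740 = 3.3404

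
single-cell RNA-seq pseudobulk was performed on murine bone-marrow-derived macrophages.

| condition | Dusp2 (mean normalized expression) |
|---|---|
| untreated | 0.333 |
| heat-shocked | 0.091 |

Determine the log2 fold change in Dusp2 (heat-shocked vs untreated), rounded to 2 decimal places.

-1.87

Fold change = 0.091 / 0.333 = 0.2733
log2(0.2733) = -1.872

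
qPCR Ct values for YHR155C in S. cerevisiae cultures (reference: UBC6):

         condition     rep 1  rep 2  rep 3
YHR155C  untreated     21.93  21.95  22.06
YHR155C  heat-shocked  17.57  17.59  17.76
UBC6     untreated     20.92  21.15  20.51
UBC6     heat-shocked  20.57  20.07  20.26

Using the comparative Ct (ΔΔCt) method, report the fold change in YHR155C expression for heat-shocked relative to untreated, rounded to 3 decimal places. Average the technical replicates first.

Mean Ct: YHR155C untreated 21.980; YHR155C heat-shocked 17.640; UBC6 untreated 20.860; UBC6 heat-shocked 20.300
ΔCt(untreated) = 21.980 − 20.860 = 1.120
ΔCt(heat-shocked) = 17.640 − 20.300 = -2.660
ΔΔCt = -2.660 − 1.120 = -3.780
Fold change = 2^(−(-3.780)) = 2^3.780 = 13.7370

13.737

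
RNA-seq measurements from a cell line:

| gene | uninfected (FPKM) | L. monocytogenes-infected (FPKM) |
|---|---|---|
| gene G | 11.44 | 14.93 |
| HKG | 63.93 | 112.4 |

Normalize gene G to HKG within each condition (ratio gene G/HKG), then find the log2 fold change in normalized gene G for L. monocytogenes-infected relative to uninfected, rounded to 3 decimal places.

-0.430

gene G/HKG (uninfected) = 11.44 / 63.93 = 0.17895
gene G/HKG (L. monocytogenes-infected) = 14.93 / 112.4 = 0.13283
Fold change = 0.13283 / 0.17895 = 0.7423
log2(0.7423) = -0.4299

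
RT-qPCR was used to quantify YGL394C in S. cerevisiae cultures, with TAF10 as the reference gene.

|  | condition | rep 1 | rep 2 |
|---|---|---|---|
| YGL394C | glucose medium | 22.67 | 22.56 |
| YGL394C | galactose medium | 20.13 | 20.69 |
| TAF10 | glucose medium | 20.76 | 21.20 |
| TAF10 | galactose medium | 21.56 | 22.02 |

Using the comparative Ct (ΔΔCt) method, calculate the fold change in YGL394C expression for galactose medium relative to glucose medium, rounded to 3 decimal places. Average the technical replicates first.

Mean Ct: YGL394C glucose medium 22.615; YGL394C galactose medium 20.410; TAF10 glucose medium 20.980; TAF10 galactose medium 21.790
ΔCt(glucose medium) = 22.615 − 20.980 = 1.635
ΔCt(galactose medium) = 20.410 − 21.790 = -1.380
ΔΔCt = -1.380 − 1.635 = -3.015
Fold change = 2^(−(-3.015)) = 2^3.015 = 8.0836

8.084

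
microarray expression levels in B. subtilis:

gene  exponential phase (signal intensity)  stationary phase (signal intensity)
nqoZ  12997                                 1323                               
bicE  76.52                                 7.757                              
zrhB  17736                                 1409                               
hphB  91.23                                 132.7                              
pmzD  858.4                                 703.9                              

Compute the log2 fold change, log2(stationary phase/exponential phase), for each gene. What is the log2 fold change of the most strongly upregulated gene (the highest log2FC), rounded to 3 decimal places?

0.541

log2(1323/12997) = -3.296  (nqoZ)
log2(7.757/76.52) = -3.302  (bicE)
log2(1409/17736) = -3.654  (zrhB)
log2(132.7/91.23) = 0.541  (hphB)
log2(703.9/858.4) = -0.286  (pmzD)
hphB is most strongly upregulated.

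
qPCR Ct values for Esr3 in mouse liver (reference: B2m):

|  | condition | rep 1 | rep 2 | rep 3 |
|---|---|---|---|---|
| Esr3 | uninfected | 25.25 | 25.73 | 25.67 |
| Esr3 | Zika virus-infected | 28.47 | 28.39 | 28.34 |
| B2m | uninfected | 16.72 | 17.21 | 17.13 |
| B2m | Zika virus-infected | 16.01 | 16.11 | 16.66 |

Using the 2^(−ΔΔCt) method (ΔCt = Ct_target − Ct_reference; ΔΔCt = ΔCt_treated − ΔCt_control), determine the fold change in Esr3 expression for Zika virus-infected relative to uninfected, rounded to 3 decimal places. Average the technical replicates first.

Mean Ct: Esr3 uninfected 25.550; Esr3 Zika virus-infected 28.400; B2m uninfected 17.020; B2m Zika virus-infected 16.260
ΔCt(uninfected) = 25.550 − 17.020 = 8.530
ΔCt(Zika virus-infected) = 28.400 − 16.260 = 12.140
ΔΔCt = 12.140 − 8.530 = 3.610
Fold change = 2^(−3.610) = 0.0819

0.082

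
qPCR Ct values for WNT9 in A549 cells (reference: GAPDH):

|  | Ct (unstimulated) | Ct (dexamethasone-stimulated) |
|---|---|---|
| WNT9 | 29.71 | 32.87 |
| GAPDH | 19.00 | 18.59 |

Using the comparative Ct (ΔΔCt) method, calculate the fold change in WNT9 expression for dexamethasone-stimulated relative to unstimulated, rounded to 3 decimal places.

ΔCt(unstimulated) = 29.710 − 19.000 = 10.710
ΔCt(dexamethasone-stimulated) = 32.870 − 18.590 = 14.280
ΔΔCt = 14.280 − 10.710 = 3.570
Fold change = 2^(−3.570) = 0.0842

0.084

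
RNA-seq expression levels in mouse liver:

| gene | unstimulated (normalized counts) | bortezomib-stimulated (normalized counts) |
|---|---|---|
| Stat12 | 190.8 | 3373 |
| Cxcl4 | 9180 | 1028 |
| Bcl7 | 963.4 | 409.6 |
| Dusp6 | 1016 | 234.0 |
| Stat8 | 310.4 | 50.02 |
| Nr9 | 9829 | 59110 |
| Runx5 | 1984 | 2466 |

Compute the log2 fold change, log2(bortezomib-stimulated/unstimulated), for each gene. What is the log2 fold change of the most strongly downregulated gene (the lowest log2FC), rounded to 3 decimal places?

-3.159

log2(3373/190.8) = 4.144  (Stat12)
log2(1028/9180) = -3.159  (Cxcl4)
log2(409.6/963.4) = -1.234  (Bcl7)
log2(234.0/1016) = -2.118  (Dusp6)
log2(50.02/310.4) = -2.634  (Stat8)
log2(59110/9829) = 2.588  (Nr9)
log2(2466/1984) = 0.314  (Runx5)
Cxcl4 is most strongly downregulated.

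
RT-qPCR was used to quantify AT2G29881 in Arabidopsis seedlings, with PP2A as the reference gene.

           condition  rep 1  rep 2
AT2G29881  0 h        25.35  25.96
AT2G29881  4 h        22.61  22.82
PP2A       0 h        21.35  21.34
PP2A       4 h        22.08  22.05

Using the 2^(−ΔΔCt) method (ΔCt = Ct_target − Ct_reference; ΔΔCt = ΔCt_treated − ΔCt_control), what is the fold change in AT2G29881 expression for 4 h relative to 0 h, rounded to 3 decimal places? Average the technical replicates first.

Mean Ct: AT2G29881 0 h 25.655; AT2G29881 4 h 22.715; PP2A 0 h 21.345; PP2A 4 h 22.065
ΔCt(0 h) = 25.655 − 21.345 = 4.310
ΔCt(4 h) = 22.715 − 22.065 = 0.650
ΔΔCt = 0.650 − 4.310 = -3.660
Fold change = 2^(−(-3.660)) = 2^3.660 = 12.6407

12.641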